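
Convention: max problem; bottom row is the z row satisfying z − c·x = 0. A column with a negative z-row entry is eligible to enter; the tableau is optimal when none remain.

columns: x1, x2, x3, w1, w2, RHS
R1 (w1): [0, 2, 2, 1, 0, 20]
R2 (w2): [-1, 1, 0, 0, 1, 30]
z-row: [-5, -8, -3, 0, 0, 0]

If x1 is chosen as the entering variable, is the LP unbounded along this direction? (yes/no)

yes

Every constraint-row entry in column x1 is ≤ 0, so increasing x1 is unbounded.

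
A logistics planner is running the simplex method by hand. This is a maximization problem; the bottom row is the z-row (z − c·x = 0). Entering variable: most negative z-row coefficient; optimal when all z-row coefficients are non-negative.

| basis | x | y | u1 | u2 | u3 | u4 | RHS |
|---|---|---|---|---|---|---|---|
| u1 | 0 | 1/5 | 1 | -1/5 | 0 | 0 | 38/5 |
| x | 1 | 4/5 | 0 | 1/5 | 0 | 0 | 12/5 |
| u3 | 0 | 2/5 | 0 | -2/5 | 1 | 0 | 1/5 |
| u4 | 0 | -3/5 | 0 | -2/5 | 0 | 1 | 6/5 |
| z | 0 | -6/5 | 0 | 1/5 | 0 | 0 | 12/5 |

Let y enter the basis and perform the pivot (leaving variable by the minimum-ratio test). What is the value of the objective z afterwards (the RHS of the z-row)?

3

Ratio test on column y — row 1: (38/5)/(1/5) = 38; row 2: (12/5)/(4/5) = 3; row 3: (1/5)/(2/5) = 1/2; row 4: entry -3/5 ≤ 0. Minimum is 1/2 at row 3 (u3 leaves); pivot element 2/5.
Pivot on row 3; the z-row RHS becomes 12/5 − (-6/5)·(1/2) = 3.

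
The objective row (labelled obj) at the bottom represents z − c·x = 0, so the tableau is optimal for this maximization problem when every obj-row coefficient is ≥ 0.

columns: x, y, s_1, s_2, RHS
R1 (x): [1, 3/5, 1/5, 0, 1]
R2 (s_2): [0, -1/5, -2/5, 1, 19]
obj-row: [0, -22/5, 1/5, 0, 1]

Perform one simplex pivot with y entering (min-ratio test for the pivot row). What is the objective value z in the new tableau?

Ratio test on column y — row 1: 1/(3/5) = 5/3; row 2: entry -1/5 ≤ 0. Minimum is 5/3 at row 1 (x leaves); pivot element 3/5.
Pivot on row 1; the obj-row RHS becomes 1 − (-22/5)·(5/3) = 25/3.

25/3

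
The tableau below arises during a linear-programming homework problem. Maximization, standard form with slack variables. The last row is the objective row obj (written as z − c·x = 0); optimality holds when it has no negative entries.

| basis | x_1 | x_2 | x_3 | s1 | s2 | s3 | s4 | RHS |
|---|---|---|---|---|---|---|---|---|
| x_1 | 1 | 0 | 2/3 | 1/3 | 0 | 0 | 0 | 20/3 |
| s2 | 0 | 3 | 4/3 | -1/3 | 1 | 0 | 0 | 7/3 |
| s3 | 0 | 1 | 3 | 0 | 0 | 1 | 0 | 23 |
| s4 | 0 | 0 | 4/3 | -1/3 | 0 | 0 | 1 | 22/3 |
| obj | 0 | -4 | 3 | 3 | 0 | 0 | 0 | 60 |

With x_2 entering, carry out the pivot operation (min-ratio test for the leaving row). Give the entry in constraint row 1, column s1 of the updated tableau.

1/3

Ratio test on column x_2 — row 1: entry 0 ≤ 0; row 2: (7/3)/3 = 7/9; row 3: 23/1 = 23; row 4: entry 0 ≤ 0. Minimum is 7/9 at row 2 (s2 leaves); pivot element 3.
Divide row 2 by 3; eliminate column x_2 from the other rows.
Row 1 update in column s1: 1/3 − 0·(-1/9) = 1/3.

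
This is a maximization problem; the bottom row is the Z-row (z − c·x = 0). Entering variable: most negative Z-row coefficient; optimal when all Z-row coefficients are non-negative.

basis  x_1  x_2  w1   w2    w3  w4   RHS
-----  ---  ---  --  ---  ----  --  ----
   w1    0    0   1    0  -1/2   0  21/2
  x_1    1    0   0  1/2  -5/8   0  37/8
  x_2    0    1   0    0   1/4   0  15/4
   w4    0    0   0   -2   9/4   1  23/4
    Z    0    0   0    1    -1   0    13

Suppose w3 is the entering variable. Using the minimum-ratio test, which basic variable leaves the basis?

Column w3 entries and ratios — w1: -1/2 ≤ 0, skip; x_1: -5/8 ≤ 0, skip; x_2: (15/4)/(1/4) = 15; w4: (23/4)/(9/4) = 23/9.
Smallest ratio is 23/9 in the row of w4, so w4 leaves.

w4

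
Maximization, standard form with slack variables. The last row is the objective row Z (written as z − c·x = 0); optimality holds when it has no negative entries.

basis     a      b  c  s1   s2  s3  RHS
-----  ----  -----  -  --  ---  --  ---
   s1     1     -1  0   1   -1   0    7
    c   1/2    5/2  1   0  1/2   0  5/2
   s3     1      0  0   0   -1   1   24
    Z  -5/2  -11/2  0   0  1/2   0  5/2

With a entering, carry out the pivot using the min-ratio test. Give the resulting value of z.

15

Ratio test on column a — row 1: 7/1 = 7; row 2: (5/2)/(1/2) = 5; row 3: 24/1 = 24. Minimum is 5 at row 2 (c leaves); pivot element 1/2.
Pivot on row 2; the Z-row RHS becomes 5/2 − (-5/2)·5 = 15.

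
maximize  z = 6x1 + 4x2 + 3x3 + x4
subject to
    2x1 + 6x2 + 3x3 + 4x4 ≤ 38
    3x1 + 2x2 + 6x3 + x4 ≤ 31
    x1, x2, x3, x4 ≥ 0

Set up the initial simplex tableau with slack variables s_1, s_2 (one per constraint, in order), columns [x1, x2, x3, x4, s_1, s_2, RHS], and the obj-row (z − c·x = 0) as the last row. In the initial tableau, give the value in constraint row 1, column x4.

Constraint 1 has coefficient 4 on x4.

4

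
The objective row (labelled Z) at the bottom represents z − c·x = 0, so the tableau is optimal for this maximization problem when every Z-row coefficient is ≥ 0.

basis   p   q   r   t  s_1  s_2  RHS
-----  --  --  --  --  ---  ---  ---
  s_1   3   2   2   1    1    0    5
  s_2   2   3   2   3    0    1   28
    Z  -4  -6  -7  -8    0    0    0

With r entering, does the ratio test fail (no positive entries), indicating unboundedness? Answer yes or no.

Column r has positive entries in row(s) 1, 2, so the ratio test bounds it — not unbounded.

no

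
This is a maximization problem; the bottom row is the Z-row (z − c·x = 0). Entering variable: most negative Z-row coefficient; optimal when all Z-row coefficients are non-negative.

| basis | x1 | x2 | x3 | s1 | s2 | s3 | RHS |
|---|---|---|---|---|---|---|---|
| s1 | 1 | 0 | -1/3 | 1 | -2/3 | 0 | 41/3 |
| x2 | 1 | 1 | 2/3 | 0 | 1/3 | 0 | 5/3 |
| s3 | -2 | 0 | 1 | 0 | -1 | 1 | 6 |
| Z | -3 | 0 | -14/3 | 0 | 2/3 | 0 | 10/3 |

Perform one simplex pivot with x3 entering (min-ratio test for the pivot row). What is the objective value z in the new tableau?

Ratio test on column x3 — row 1: entry -1/3 ≤ 0; row 2: (5/3)/(2/3) = 5/2; row 3: 6/1 = 6. Minimum is 5/2 at row 2 (x2 leaves); pivot element 2/3.
Pivot on row 2; the Z-row RHS becomes 10/3 − (-14/3)·(5/2) = 15.

15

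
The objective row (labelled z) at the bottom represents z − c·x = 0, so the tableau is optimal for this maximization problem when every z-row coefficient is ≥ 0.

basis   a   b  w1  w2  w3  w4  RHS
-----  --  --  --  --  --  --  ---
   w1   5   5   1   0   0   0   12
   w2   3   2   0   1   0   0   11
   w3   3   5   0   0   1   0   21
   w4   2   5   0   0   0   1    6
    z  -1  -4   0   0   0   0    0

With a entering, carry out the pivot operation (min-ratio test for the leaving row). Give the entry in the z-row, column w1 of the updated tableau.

Ratio test on column a — row 1: 12/5 = 12/5; row 2: 11/3 = 11/3; row 3: 21/3 = 7; row 4: 6/2 = 3. Minimum is 12/5 at row 1 (w1 leaves); pivot element 5.
Divide row 1 by 5; eliminate column a from the other rows.
z-row update in column w1: 0 − (-1)·(1/5) = 1/5.

1/5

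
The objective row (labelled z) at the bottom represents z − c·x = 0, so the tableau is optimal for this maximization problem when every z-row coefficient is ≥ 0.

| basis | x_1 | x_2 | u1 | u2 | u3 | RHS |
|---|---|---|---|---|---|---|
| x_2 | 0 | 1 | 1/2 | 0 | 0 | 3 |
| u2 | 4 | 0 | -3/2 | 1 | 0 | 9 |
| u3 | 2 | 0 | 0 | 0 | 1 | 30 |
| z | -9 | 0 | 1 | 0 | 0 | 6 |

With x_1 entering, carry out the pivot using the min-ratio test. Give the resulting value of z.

105/4

Ratio test on column x_1 — row 1: entry 0 ≤ 0; row 2: 9/4 = 9/4; row 3: 30/2 = 15. Minimum is 9/4 at row 2 (u2 leaves); pivot element 4.
Pivot on row 2; the z-row RHS becomes 6 − (-9)·(9/4) = 105/4.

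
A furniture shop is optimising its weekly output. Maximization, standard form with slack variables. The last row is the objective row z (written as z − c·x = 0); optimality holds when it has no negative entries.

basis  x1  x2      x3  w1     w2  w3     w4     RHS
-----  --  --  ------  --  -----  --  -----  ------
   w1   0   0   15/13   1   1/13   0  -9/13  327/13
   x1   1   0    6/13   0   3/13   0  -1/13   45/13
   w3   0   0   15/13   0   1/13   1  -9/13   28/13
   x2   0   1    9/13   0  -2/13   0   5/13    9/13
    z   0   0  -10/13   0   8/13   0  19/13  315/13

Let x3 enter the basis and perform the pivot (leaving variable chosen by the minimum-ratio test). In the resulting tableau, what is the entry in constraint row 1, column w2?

Ratio test on column x3 — row 1: (327/13)/(15/13) = 109/5; row 2: (45/13)/(6/13) = 15/2; row 3: (28/13)/(15/13) = 28/15; row 4: (9/13)/(9/13) = 1. Minimum is 1 at row 4 (x2 leaves); pivot element 9/13.
Divide row 4 by 9/13; eliminate column x3 from the other rows.
Row 1 update in column w2: 1/13 − (15/13)·(-2/9) = 1/3.

1/3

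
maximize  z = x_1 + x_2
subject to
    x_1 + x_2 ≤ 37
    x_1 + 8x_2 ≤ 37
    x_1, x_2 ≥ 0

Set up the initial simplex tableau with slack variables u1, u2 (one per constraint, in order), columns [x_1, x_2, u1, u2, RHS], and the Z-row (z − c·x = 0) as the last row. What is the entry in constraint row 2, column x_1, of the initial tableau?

1

Constraint 2 has coefficient 1 on x_1.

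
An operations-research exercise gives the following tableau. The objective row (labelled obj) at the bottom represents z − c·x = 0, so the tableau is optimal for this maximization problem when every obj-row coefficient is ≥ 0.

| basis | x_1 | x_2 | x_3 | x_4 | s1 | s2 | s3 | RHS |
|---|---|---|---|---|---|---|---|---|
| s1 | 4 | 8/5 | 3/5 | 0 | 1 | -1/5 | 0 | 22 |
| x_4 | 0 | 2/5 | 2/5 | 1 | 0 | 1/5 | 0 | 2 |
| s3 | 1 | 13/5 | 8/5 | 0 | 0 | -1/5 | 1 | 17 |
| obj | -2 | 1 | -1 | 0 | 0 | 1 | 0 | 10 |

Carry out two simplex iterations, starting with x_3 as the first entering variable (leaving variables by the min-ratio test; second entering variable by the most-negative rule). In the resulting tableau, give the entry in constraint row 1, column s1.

1/4

Ratio test on column x_3 — row 1: 22/(3/5) = 110/3; row 2: 2/(2/5) = 5; row 3: 17/(8/5) = 85/8. Minimum is 5 at row 2 (x_4 leaves); pivot element 2/5.
Divide row 2 by 2/5; eliminate column x_3 from the other rows.
Second iteration: most negative obj-row entry is -2 in column x_1, so x_1 enters.
Ratio test on column x_1 — row 1: 19/4 = 19/4; row 2: entry 0 ≤ 0; row 3: 9/1 = 9. Minimum is 19/4 at row 1 (s1 leaves); pivot element 4.
Divide row 1 by 4; eliminate column x_1 from the other rows.
After both pivots, the entry at constraint row 1, column s1 is 1/4.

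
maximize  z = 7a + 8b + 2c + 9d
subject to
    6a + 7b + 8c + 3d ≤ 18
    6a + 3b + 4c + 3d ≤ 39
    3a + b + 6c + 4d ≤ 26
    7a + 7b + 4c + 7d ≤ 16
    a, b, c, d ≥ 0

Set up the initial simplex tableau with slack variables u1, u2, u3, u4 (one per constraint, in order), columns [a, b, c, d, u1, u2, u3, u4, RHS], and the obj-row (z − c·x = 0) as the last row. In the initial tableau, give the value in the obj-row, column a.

-7

The obj-row carries the negated objective coefficients: the a entry is -7.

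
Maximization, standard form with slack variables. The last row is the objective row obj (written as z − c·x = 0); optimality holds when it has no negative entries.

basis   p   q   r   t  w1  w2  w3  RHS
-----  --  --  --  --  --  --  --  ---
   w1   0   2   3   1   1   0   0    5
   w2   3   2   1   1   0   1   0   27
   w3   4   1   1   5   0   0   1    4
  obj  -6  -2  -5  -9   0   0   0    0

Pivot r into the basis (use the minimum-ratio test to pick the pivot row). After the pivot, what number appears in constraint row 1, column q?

Ratio test on column r — row 1: 5/3 = 5/3; row 2: 27/1 = 27; row 3: 4/1 = 4. Minimum is 5/3 at row 1 (w1 leaves); pivot element 3.
Divide row 1 by 3; eliminate column r from the other rows.
In the new row 1, the q entry is the old entry divided by the pivot: 2/3 = 2/3.

2/3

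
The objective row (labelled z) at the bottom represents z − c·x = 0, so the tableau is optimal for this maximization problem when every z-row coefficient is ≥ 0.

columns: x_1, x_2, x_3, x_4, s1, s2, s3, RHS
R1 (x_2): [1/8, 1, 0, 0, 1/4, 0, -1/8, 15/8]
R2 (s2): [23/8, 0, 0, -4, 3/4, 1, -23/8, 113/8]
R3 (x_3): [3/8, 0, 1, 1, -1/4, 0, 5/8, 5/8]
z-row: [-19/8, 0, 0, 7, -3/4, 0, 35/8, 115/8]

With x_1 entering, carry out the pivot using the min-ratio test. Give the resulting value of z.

55/3

Ratio test on column x_1 — row 1: (15/8)/(1/8) = 15; row 2: (113/8)/(23/8) = 113/23; row 3: (5/8)/(3/8) = 5/3. Minimum is 5/3 at row 3 (x_3 leaves); pivot element 3/8.
Pivot on row 3; the z-row RHS becomes 115/8 − (-19/8)·(5/3) = 55/3.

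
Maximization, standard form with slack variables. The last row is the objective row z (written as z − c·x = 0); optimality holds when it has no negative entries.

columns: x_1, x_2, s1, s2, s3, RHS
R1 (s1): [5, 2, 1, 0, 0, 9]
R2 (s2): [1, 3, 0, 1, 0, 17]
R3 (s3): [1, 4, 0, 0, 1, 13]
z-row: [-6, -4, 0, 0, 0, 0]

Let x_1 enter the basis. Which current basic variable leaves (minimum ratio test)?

Column x_1 entries and ratios — s1: 9/5 = 9/5; s2: 17/1 = 17; s3: 13/1 = 13.
Smallest ratio is 9/5 in the row of s1, so s1 leaves.

s1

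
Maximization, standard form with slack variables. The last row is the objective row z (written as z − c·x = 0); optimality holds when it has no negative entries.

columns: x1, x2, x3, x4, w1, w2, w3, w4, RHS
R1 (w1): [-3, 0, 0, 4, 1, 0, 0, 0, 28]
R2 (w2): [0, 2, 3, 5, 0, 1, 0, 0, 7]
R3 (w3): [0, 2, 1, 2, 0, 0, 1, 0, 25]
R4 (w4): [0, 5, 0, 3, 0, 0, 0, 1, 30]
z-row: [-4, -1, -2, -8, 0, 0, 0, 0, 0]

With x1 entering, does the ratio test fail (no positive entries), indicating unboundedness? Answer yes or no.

yes

Every constraint-row entry in column x1 is ≤ 0, so increasing x1 is unbounded.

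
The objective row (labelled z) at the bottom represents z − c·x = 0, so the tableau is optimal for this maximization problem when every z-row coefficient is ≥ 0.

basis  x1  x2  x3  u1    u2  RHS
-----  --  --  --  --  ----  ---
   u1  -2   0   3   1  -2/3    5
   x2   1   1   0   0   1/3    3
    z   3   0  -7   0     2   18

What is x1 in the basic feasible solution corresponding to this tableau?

x1 is not in the basis, so in the current basic feasible solution x1 = 0.

0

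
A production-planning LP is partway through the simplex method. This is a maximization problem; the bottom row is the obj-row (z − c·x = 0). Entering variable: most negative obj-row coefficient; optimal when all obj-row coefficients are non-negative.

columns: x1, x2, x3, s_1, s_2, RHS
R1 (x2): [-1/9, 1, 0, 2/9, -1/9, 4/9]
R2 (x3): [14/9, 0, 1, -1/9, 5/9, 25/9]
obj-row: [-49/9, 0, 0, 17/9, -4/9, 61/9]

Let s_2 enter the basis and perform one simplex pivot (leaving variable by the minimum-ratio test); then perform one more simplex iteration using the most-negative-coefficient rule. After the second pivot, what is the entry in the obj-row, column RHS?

Ratio test on column s_2 — row 1: entry -1/9 ≤ 0; row 2: (25/9)/(5/9) = 5. Minimum is 5 at row 2 (x3 leaves); pivot element 5/9.
Divide row 2 by 5/9; eliminate column s_2 from the other rows.
Second iteration: most negative obj-row entry is -21/5 in column x1, so x1 enters.
Ratio test on column x1 — row 1: 1/(1/5) = 5; row 2: 5/(14/5) = 25/14. Minimum is 25/14 at row 2 (s_2 leaves); pivot element 14/5.
Divide row 2 by 14/5; eliminate column x1 from the other rows.
After both pivots, the entry at the obj-row, column RHS is 33/2.

33/2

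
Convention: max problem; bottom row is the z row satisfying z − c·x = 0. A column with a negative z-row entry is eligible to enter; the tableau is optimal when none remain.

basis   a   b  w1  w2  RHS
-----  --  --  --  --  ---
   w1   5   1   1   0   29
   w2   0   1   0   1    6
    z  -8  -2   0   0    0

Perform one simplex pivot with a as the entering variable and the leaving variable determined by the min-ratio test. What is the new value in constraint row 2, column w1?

0

Ratio test on column a — row 1: 29/5 = 29/5; row 2: entry 0 ≤ 0. Minimum is 29/5 at row 1 (w1 leaves); pivot element 5.
Divide row 1 by 5; eliminate column a from the other rows.
Row 2 update in column w1: 0 − 0·(1/5) = 0.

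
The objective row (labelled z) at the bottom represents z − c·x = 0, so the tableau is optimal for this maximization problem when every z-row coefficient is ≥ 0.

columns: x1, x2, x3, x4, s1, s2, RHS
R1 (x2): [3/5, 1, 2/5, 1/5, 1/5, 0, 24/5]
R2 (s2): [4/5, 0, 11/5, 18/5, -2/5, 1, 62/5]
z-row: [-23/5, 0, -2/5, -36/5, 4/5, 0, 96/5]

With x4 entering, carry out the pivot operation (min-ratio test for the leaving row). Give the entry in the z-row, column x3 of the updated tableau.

Ratio test on column x4 — row 1: (24/5)/(1/5) = 24; row 2: (62/5)/(18/5) = 31/9. Minimum is 31/9 at row 2 (s2 leaves); pivot element 18/5.
Divide row 2 by 18/5; eliminate column x4 from the other rows.
z-row update in column x3: -2/5 − (-36/5)·(11/18) = 4.

4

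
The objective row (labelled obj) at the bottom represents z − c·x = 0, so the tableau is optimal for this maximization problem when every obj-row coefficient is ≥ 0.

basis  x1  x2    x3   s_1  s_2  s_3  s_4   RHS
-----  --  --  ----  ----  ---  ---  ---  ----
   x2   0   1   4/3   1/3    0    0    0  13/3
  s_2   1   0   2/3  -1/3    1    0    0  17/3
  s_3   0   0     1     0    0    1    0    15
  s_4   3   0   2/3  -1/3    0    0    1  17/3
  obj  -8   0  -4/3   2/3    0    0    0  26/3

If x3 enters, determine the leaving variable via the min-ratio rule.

Column x3 entries and ratios — x2: (13/3)/(4/3) = 13/4; s_2: (17/3)/(2/3) = 17/2; s_3: 15/1 = 15; s_4: (17/3)/(2/3) = 17/2.
Smallest ratio is 13/4 in the row of x2, so x2 leaves.

x2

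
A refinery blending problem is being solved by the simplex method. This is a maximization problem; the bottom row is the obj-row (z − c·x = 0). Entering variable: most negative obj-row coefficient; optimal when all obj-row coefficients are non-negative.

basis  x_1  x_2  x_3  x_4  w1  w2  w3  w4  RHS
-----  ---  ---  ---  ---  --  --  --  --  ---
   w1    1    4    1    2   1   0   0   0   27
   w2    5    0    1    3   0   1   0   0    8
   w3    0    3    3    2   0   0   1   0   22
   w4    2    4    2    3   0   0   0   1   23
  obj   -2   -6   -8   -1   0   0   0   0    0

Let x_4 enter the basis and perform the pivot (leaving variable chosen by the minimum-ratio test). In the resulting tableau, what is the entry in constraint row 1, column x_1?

-7/3

Ratio test on column x_4 — row 1: 27/2 = 27/2; row 2: 8/3 = 8/3; row 3: 22/2 = 11; row 4: 23/3 = 23/3. Minimum is 8/3 at row 2 (w2 leaves); pivot element 3.
Divide row 2 by 3; eliminate column x_4 from the other rows.
Row 1 update in column x_1: 1 − 2·(5/3) = -7/3.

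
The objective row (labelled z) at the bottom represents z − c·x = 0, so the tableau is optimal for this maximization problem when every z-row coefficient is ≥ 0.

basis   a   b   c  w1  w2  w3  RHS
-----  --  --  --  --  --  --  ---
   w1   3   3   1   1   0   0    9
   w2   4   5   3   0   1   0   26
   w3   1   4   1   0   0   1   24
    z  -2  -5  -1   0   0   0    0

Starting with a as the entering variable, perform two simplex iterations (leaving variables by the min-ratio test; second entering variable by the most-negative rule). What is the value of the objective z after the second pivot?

Ratio test on column a — row 1: 9/3 = 3; row 2: 26/4 = 13/2; row 3: 24/1 = 24. Minimum is 3 at row 1 (w1 leaves); pivot element 3.
Pivot on row 1; the z-row RHS becomes 0 − (-2)·3 = 6.
Next entering variable (most negative z-row entry -3): b.
Ratio test on column b — row 1: 3/1 = 3; row 2: 14/1 = 14; row 3: 21/3 = 7. Minimum is 3 at row 1 (a leaves); pivot element 1.
After the second pivot the z-row RHS is 6 − (-3)·3 = 15.

15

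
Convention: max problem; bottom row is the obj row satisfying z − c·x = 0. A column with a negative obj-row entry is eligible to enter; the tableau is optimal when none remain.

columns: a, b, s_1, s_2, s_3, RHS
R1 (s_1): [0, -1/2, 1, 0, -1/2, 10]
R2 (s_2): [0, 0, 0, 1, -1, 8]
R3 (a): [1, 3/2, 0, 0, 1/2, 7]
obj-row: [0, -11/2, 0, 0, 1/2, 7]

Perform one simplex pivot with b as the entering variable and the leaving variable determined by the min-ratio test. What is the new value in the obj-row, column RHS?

98/3

Ratio test on column b — row 1: entry -1/2 ≤ 0; row 2: entry 0 ≤ 0; row 3: 7/(3/2) = 14/3. Minimum is 14/3 at row 3 (a leaves); pivot element 3/2.
Divide row 3 by 3/2; eliminate column b from the other rows.
obj-row update in column RHS: 7 − (-11/2)·(14/3) = 98/3.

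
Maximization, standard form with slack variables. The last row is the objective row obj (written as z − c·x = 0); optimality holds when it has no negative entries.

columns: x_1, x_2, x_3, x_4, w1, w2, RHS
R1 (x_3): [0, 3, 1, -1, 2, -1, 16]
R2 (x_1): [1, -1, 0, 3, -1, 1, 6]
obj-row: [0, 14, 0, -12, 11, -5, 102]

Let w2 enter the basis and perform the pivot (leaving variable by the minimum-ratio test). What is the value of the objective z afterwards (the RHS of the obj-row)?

132

Ratio test on column w2 — row 1: entry -1 ≤ 0; row 2: 6/1 = 6. Minimum is 6 at row 2 (x_1 leaves); pivot element 1.
Pivot on row 2; the obj-row RHS becomes 102 − (-5)·6 = 132.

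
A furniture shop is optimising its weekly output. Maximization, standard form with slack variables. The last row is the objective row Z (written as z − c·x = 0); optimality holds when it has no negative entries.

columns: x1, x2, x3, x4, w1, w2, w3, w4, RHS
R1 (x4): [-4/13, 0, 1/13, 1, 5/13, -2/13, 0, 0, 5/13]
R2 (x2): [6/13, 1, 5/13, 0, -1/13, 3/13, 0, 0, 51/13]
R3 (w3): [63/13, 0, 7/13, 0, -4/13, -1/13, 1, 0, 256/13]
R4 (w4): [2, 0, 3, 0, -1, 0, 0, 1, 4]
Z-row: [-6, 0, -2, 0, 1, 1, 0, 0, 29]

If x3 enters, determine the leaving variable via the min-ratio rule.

w4

Column x3 entries and ratios — x4: (5/13)/(1/13) = 5; x2: (51/13)/(5/13) = 51/5; w3: (256/13)/(7/13) = 256/7; w4: 4/3 = 4/3.
Smallest ratio is 4/3 in the row of w4, so w4 leaves.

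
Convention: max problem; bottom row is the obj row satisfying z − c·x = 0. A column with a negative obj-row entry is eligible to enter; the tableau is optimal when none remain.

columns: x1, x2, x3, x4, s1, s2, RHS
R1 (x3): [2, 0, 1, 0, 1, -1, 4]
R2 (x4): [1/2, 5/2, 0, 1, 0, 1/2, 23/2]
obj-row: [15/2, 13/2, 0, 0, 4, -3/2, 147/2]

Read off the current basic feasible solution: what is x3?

4

x3 is basic (row 1); its value is the RHS of that row, 4.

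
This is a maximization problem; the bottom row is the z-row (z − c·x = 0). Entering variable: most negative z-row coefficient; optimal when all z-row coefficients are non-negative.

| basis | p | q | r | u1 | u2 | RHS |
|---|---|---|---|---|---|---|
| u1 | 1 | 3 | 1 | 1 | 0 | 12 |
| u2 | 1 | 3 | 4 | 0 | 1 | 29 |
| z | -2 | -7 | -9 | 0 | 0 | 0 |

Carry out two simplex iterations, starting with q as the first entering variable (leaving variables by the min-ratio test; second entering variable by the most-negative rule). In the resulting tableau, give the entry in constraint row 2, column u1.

-1/3

Ratio test on column q — row 1: 12/3 = 4; row 2: 29/3 = 29/3. Minimum is 4 at row 1 (u1 leaves); pivot element 3.
Divide row 1 by 3; eliminate column q from the other rows.
Second iteration: most negative z-row entry is -20/3 in column r, so r enters.
Ratio test on column r — row 1: 4/(1/3) = 12; row 2: 17/3 = 17/3. Minimum is 17/3 at row 2 (u2 leaves); pivot element 3.
Divide row 2 by 3; eliminate column r from the other rows.
After both pivots, the entry at constraint row 2, column u1 is -1/3.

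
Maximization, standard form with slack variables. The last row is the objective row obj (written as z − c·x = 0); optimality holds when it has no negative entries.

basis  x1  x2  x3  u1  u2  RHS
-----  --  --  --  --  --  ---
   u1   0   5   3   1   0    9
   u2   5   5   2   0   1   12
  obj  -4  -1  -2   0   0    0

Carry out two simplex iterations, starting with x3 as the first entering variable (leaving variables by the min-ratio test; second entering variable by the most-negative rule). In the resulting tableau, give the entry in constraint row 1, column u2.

Ratio test on column x3 — row 1: 9/3 = 3; row 2: 12/2 = 6. Minimum is 3 at row 1 (u1 leaves); pivot element 3.
Divide row 1 by 3; eliminate column x3 from the other rows.
Second iteration: most negative obj-row entry is -4 in column x1, so x1 enters.
Ratio test on column x1 — row 1: entry 0 ≤ 0; row 2: 6/5 = 6/5. Minimum is 6/5 at row 2 (u2 leaves); pivot element 5.
Divide row 2 by 5; eliminate column x1 from the other rows.
After both pivots, the entry at constraint row 1, column u2 is 0.

0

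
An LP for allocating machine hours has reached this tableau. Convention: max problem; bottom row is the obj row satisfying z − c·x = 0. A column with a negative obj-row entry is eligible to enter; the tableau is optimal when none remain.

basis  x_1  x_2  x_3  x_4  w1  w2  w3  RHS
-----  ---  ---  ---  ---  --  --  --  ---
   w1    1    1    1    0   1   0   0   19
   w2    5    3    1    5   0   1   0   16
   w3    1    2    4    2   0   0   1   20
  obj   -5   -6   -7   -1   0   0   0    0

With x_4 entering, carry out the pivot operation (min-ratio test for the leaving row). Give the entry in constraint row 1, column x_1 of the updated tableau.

Ratio test on column x_4 — row 1: entry 0 ≤ 0; row 2: 16/5 = 16/5; row 3: 20/2 = 10. Minimum is 16/5 at row 2 (w2 leaves); pivot element 5.
Divide row 2 by 5; eliminate column x_4 from the other rows.
Row 1 update in column x_1: 1 − 0·1 = 1.

1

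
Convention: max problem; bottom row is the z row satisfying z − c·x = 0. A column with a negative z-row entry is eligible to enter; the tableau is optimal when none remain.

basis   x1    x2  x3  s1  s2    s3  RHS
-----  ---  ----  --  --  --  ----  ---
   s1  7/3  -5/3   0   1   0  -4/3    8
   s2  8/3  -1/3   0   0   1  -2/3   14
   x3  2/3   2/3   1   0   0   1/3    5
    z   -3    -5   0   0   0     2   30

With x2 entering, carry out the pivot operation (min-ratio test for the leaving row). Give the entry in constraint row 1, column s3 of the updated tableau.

Ratio test on column x2 — row 1: entry -5/3 ≤ 0; row 2: entry -1/3 ≤ 0; row 3: 5/(2/3) = 15/2. Minimum is 15/2 at row 3 (x3 leaves); pivot element 2/3.
Divide row 3 by 2/3; eliminate column x2 from the other rows.
Row 1 update in column s3: -4/3 − (-5/3)·(1/2) = -1/2.

-1/2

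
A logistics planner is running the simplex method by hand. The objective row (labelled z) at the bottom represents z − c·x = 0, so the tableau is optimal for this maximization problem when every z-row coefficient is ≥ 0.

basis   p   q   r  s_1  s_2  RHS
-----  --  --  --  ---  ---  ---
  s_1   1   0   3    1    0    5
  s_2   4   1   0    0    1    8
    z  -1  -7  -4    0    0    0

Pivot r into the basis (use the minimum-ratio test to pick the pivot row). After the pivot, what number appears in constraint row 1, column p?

Ratio test on column r — row 1: 5/3 = 5/3; row 2: entry 0 ≤ 0. Minimum is 5/3 at row 1 (s_1 leaves); pivot element 3.
Divide row 1 by 3; eliminate column r from the other rows.
In the new row 1, the p entry is the old entry divided by the pivot: 1/3 = 1/3.

1/3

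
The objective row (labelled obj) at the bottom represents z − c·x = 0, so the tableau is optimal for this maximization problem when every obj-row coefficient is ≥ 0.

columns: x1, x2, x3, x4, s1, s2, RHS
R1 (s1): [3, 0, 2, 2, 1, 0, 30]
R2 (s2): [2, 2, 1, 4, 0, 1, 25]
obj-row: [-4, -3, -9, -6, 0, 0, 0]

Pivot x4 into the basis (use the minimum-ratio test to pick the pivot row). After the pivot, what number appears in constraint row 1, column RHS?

Ratio test on column x4 — row 1: 30/2 = 15; row 2: 25/4 = 25/4. Minimum is 25/4 at row 2 (s2 leaves); pivot element 4.
Divide row 2 by 4; eliminate column x4 from the other rows.
Row 1 update in column RHS: 30 − 2·(25/4) = 35/2.

35/2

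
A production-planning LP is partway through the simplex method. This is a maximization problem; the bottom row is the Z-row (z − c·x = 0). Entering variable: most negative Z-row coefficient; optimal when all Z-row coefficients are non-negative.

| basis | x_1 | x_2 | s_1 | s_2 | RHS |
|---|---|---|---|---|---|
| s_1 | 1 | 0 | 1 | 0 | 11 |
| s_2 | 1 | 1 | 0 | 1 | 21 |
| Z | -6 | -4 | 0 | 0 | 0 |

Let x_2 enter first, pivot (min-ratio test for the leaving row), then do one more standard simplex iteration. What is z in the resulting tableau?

Ratio test on column x_2 — row 1: entry 0 ≤ 0; row 2: 21/1 = 21. Minimum is 21 at row 2 (s_2 leaves); pivot element 1.
Pivot on row 2; the Z-row RHS becomes 0 − (-4)·21 = 84.
Next entering variable (most negative Z-row entry -2): x_1.
Ratio test on column x_1 — row 1: 11/1 = 11; row 2: 21/1 = 21. Minimum is 11 at row 1 (s_1 leaves); pivot element 1.
After the second pivot the Z-row RHS is 84 − (-2)·11 = 106.

106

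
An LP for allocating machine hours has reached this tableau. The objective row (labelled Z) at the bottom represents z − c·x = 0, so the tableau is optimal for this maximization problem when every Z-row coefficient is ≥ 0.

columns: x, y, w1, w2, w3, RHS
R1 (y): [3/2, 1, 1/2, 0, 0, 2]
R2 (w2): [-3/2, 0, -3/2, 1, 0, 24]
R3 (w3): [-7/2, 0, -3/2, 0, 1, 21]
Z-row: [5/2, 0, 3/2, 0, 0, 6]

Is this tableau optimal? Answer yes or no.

yes

Every Z-row coefficient is ≥ 0, so the tableau is optimal.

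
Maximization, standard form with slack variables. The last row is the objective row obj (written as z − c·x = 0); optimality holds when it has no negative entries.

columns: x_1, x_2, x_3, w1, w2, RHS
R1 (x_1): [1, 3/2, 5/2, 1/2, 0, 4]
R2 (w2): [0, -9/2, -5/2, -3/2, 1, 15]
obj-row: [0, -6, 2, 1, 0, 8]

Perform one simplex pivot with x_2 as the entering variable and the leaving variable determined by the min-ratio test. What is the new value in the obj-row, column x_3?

Ratio test on column x_2 — row 1: 4/(3/2) = 8/3; row 2: entry -9/2 ≤ 0. Minimum is 8/3 at row 1 (x_1 leaves); pivot element 3/2.
Divide row 1 by 3/2; eliminate column x_2 from the other rows.
obj-row update in column x_3: 2 − (-6)·(5/3) = 12.

12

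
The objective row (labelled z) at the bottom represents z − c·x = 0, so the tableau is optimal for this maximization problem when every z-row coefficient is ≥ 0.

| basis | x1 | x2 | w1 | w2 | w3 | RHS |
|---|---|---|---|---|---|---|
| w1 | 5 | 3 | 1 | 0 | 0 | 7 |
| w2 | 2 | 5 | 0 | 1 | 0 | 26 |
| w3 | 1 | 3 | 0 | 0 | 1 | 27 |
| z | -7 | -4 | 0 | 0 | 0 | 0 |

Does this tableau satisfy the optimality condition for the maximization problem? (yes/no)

The z-row has a negative entry -7 in column x1, so it is not optimal.

no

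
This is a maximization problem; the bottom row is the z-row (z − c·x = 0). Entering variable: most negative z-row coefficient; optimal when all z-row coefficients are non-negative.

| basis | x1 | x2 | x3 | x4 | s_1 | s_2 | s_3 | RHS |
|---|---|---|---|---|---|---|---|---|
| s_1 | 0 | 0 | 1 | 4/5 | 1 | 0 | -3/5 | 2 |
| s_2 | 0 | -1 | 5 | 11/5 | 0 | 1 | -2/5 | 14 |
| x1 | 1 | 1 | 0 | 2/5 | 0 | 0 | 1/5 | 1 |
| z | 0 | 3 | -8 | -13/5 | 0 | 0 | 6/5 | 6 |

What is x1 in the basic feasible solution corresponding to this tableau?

1

x1 is basic (row 3); its value is the RHS of that row, 1.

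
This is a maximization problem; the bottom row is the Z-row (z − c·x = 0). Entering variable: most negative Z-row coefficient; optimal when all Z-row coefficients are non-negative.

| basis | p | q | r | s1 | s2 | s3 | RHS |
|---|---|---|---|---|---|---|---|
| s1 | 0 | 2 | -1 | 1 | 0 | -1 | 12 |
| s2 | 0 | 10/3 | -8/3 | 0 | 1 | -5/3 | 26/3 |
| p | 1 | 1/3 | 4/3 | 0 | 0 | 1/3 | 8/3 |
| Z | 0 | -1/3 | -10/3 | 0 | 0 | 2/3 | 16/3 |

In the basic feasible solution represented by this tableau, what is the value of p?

8/3

p is basic (row 3); its value is the RHS of that row, 8/3.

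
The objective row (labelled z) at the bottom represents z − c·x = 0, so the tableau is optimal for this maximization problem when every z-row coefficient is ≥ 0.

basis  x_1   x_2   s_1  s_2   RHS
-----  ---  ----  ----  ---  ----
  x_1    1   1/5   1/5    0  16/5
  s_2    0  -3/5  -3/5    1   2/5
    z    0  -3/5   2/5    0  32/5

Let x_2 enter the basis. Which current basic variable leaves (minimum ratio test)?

x_1

Column x_2 entries and ratios — x_1: (16/5)/(1/5) = 16; s_2: -3/5 ≤ 0, skip.
Smallest ratio is 16 in the row of x_1, so x_1 leaves.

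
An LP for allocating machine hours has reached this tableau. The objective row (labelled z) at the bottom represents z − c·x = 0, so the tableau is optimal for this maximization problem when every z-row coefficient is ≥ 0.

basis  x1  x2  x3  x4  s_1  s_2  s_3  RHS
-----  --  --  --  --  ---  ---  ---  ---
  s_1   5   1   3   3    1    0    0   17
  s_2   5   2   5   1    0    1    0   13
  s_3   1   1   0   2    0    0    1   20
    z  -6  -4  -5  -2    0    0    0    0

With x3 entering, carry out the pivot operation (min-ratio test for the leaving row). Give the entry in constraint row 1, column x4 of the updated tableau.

12/5

Ratio test on column x3 — row 1: 17/3 = 17/3; row 2: 13/5 = 13/5; row 3: entry 0 ≤ 0. Minimum is 13/5 at row 2 (s_2 leaves); pivot element 5.
Divide row 2 by 5; eliminate column x3 from the other rows.
Row 1 update in column x4: 3 − 3·(1/5) = 12/5.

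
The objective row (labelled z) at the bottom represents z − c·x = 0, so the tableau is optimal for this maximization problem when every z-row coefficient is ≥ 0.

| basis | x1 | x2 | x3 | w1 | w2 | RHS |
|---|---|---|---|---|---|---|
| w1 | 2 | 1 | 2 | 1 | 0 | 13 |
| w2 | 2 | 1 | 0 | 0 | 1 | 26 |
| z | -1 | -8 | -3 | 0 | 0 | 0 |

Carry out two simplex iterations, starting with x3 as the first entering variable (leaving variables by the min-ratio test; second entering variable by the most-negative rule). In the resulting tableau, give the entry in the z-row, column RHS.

Ratio test on column x3 — row 1: 13/2 = 13/2; row 2: entry 0 ≤ 0. Minimum is 13/2 at row 1 (w1 leaves); pivot element 2.
Divide row 1 by 2; eliminate column x3 from the other rows.
Second iteration: most negative z-row entry is -13/2 in column x2, so x2 enters.
Ratio test on column x2 — row 1: (13/2)/(1/2) = 13; row 2: 26/1 = 26. Minimum is 13 at row 1 (x3 leaves); pivot element 1/2.
Divide row 1 by 1/2; eliminate column x2 from the other rows.
After both pivots, the entry at the z-row, column RHS is 104.

104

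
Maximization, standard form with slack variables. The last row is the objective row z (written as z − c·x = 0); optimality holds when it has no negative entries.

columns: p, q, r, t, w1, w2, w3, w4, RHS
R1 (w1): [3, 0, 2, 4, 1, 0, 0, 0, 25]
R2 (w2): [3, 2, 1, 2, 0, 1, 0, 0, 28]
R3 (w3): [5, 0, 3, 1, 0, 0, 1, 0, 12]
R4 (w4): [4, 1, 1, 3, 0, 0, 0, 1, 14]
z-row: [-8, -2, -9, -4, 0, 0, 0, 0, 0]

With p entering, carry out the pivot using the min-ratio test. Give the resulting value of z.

Ratio test on column p — row 1: 25/3 = 25/3; row 2: 28/3 = 28/3; row 3: 12/5 = 12/5; row 4: 14/4 = 7/2. Minimum is 12/5 at row 3 (w3 leaves); pivot element 5.
Pivot on row 3; the z-row RHS becomes 0 − (-8)·(12/5) = 96/5.

96/5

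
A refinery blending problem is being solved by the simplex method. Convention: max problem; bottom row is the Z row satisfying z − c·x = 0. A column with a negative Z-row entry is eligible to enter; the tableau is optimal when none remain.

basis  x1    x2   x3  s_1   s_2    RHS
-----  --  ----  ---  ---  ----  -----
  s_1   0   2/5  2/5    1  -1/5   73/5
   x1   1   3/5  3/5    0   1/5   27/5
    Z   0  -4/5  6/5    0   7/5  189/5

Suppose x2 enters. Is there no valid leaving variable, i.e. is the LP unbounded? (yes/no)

Column x2 has positive entries in row(s) 1, 2, so the ratio test bounds it — not unbounded.

no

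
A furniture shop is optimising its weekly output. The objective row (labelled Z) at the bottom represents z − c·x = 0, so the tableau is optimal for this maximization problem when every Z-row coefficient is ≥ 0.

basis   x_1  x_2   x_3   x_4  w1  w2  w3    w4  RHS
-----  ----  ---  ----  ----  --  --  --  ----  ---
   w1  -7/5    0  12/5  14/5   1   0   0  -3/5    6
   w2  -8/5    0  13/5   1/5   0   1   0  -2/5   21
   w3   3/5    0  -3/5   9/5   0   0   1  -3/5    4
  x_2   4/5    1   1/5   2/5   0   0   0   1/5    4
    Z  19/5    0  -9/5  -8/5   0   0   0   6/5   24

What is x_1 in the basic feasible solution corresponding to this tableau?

x_1 is not in the basis, so in the current basic feasible solution x_1 = 0.

0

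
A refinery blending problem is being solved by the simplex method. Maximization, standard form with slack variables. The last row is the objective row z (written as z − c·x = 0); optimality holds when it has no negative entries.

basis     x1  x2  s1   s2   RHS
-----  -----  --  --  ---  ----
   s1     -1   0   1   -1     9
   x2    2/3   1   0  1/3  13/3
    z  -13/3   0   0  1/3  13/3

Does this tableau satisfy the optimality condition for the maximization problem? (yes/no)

no

The z-row has a negative entry -13/3 in column x1, so it is not optimal.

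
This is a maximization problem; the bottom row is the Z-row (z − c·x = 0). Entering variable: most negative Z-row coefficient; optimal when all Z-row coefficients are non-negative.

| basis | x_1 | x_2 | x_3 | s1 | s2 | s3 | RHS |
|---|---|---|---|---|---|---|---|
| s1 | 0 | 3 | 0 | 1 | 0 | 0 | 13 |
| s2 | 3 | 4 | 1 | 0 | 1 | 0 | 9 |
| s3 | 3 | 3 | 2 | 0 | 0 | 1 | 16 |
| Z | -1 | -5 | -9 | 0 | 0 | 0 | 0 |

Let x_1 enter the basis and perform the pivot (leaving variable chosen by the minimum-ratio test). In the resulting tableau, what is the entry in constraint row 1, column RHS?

13

Ratio test on column x_1 — row 1: entry 0 ≤ 0; row 2: 9/3 = 3; row 3: 16/3 = 16/3. Minimum is 3 at row 2 (s2 leaves); pivot element 3.
Divide row 2 by 3; eliminate column x_1 from the other rows.
Row 1 update in column RHS: 13 − 0·3 = 13.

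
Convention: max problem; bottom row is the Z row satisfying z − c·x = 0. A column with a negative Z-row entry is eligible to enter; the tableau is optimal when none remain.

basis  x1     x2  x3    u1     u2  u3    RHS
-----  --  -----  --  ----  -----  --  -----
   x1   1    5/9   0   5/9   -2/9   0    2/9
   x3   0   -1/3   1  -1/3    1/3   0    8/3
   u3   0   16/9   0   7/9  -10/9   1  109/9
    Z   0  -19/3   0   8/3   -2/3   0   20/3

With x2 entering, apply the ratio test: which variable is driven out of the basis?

x1

Column x2 entries and ratios — x1: (2/9)/(5/9) = 2/5; x3: -1/3 ≤ 0, skip; u3: (109/9)/(16/9) = 109/16.
Smallest ratio is 2/5 in the row of x1, so x1 leaves.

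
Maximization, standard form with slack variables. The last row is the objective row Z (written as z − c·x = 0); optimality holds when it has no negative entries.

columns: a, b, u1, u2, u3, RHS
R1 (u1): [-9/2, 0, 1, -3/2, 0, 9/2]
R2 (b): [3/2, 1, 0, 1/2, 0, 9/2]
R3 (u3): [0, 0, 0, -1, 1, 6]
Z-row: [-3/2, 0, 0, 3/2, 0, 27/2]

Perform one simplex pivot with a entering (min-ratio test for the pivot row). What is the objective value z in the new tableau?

Ratio test on column a — row 1: entry -9/2 ≤ 0; row 2: (9/2)/(3/2) = 3; row 3: entry 0 ≤ 0. Minimum is 3 at row 2 (b leaves); pivot element 3/2.
Pivot on row 2; the Z-row RHS becomes 27/2 − (-3/2)·3 = 18.

18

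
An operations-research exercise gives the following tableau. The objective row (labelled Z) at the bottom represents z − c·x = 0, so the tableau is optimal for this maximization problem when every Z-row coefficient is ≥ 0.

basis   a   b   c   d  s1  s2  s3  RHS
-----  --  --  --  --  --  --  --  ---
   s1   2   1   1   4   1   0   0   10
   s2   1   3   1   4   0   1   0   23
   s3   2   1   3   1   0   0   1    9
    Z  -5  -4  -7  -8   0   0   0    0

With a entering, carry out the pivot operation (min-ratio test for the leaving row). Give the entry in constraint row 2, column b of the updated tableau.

5/2

Ratio test on column a — row 1: 10/2 = 5; row 2: 23/1 = 23; row 3: 9/2 = 9/2. Minimum is 9/2 at row 3 (s3 leaves); pivot element 2.
Divide row 3 by 2; eliminate column a from the other rows.
Row 2 update in column b: 3 − 1·(1/2) = 5/2.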